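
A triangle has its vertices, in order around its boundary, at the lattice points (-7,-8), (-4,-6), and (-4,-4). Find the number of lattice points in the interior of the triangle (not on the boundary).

The shoelace formula gives twice the area as |((-7)·(-6) − (-4)·(-8)) + ((-4)·(-4) − (-4)·(-6)) + ((-4)·(-8) − (-7)·(-4))| = 6, so the area is 3.
Along each edge there are gcd(|Δx|,|Δy|)+1 lattice points, so counting each shared vertex once the boundary has gcd(3,2) + gcd(0,2) + gcd(3,4) = 1+2+1 = 4.
Pick's theorem gives I = A − B/2 + 1 = 3 − 4/2 + 1 = 2.

2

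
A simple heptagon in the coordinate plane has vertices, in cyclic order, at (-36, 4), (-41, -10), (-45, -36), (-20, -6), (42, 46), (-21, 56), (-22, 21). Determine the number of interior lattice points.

2599

Using the shoelace formula, 2A = |[(-36)·(-10) − (-41)·4] + [(-41)·(-36) − (-45)·(-10)] + [(-45)·(-6) − (-20)·(-36)] + [(-20)·46 − 42·(-6)] + [42·56 − (-21)·46] + [(-21)·21 − (-22)·56] + [(-22)·4 − (-36)·21]| = 5209, so the area is 5209/2.
Summing gcd(|Δx|,|Δy|) over the edges gives the boundary count: gcd(5,14) + gcd(4,26) + gcd(25,30) + gcd(62,52) + gcd(63,10) + gcd(1,35) + gcd(14,17) = 1+2+5+2+1+1+1 = 13.
By Pick's theorem A = I + B/2 − 1, so I = 5209/2 − 13/2 + 1 = 2599.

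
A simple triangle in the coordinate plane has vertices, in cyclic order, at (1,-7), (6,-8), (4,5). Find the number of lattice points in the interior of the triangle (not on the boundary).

30

The shoelace formula gives twice the area as |[1·(-8) − 6·(-7)] + [6·5 − 4·(-8)] + [4·(-7) − 1·5]| = 63, so the area is 31.5.
Along each edge there are gcd(|Δx|,|Δy|)+1 lattice points, so counting each shared vertex once the boundary has gcd(5,1) + gcd(2,13) + gcd(3,12) = 1+1+3 = 5.
Pick's theorem gives I = A − B/2 + 1 = 31.5 − 5/2 + 1 = 30.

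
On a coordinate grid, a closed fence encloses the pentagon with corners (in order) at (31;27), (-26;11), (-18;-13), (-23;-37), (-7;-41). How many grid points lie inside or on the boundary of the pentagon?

1865

Using the shoelace formula, 2A = |[31·11 − (-26)·27] + [(-26)·(-13) − (-18)·11] + [(-18)·(-37) − (-23)·(-13)] + [(-23)·(-41) − (-7)·(-37)] + [(-7)·27 − 31·(-41)]| = 3712, so the area is 1856.
Along each edge there are gcd(|Δx|,|Δy|)+1 lattice points, so counting each shared vertex once the boundary has gcd(57,16) + gcd(8,24) + gcd(5,24) + gcd(16,4) + gcd(38,68) = 1+8+1+4+2 = 16.
Pick's theorem gives I = A − B/2 + 1 = 1856 − 16/2 + 1 = 1849, so the closed region contains I + B = 1849 + 16 = 1865 lattice points.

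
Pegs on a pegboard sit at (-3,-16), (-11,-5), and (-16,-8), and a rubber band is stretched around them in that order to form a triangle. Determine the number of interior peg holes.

Using the shoelace formula, 2A = |((-3)·(-5) − (-11)·(-16)) + ((-11)·(-8) − (-16)·(-5)) + ((-16)·(-16) − (-3)·(-8))| = 79, so the area is 79/2.
Along each edge there are gcd(|Δx|,|Δy|)+1 lattice points, so counting each shared vertex once the boundary has gcd(8,11) + gcd(5,3) + gcd(13,8) = 1+1+1 = 3.
Pick's theorem gives I = A − B/2 + 1 = 79/2 − 3/2 + 1 = 39.

39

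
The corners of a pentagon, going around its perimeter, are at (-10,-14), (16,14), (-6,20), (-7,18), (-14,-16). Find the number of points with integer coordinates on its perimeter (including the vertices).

8

The number of boundary lattice points is Σ gcd(|Δx|,|Δy|) = gcd(26,28) + gcd(22,6) + gcd(1,2) + gcd(7,34) + gcd(4,2) = 2+2+1+1+2 = 8.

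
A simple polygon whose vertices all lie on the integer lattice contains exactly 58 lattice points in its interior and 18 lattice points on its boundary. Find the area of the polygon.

By Pick's theorem, A = I + B/2 − 1 = 58 + 18/2 − 1 = 66.

66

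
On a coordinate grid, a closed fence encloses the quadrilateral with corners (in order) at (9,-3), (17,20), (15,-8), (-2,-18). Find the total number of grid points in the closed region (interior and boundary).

By the shoelace formula, twice the signed area is |(9·20 − 17·(-3)) + (17·(-8) − 15·20) + (15·(-18) − (-2)·(-8)) + ((-2)·(-3) − 9·(-18))| = 323, so the area is 161.5.
Along each edge there are gcd(|Δx|,|Δy|)+1 lattice points, so counting each shared vertex once the boundary has gcd(8,23) + gcd(2,28) + gcd(17,10) + gcd(11,15) = 1+2+1+1 = 5.
Pick's theorem gives I = A − B/2 + 1 = 161.5 − 5/2 + 1 = 160, so the closed region contains I + B = 160 + 5 = 165 lattice points.

165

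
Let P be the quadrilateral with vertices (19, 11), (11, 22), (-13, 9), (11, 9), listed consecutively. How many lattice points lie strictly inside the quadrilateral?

195

Using the shoelace formula, 2A = |[19·22 − 11·11] + [11·9 − (-13)·22] + [(-13)·9 − 11·9] + [11·11 − 19·9]| = 416, so the area is 208.
Along each edge there are gcd(|Δx|,|Δy|)+1 lattice points, so counting each shared vertex once the boundary has gcd(8,11) + gcd(24,13) + gcd(24,0) + gcd(8,2) = 1+1+24+2 = 28.
Pick's theorem gives I = A − B/2 + 1 = 208 − 28/2 + 1 = 195.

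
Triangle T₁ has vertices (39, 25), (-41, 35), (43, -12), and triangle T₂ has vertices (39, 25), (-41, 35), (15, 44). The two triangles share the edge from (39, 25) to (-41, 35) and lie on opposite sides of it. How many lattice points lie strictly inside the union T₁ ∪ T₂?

2099

The union is the simple quadrilateral with vertices (39, 25), (43, -12), (-41, 35), (15, 44) in order.
The shoelace formula gives twice the area as |[39·(-12) − 43·25] + [43·35 − (-41)·(-12)] + [(-41)·44 − 15·35] + [15·25 − 39·44]| = 4200, so the area is 2100.
Summing gcd(|Δx|,|Δy|) over the edges gives the boundary count: gcd(4,37) + gcd(84,47) + gcd(56,9) + gcd(24,19) = 1+1+1+1 = 4.
By Pick's theorem I = A − B/2 + 1 = 2100 − 4/2 + 1 = 2099.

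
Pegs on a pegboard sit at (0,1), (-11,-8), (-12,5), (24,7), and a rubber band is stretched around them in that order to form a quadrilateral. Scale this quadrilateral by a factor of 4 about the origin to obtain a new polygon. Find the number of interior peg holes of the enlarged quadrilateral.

2541

The shoelace formula gives twice the area as |[0·(-8) − (-11)·1] + [(-11)·5 − (-12)·(-8)] + [(-12)·7 − 24·5] + [24·1 − 0·7]| = 320, so the area is 160.
The number of boundary lattice points is Σ gcd(|Δx|,|Δy|) = gcd(11,9) + gcd(1,13) + gcd(36,2) + gcd(24,6) = 1+1+2+6 = 10.
Scaling by 4 multiplies the area by 4² = 16 (so the new area is 2560) and multiplies the boundary lattice-point count by 4, giving 40.
By Pick's theorem, the interior count of the dilated polygon is 2560 − 40/2 + 1 = 2541.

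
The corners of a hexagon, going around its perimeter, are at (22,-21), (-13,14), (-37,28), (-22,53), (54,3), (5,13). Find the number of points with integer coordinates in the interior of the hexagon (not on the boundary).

By the shoelace formula, twice the signed area is |[22·14 − (-13)·(-21)] + [(-13)·28 − (-37)·14] + [(-37)·53 − (-22)·28] + [(-22)·3 − 54·53] + [54·13 − 5·3] + [5·(-21) − 22·13]| = 3788, so the area is 1894.
Summing gcd(|Δx|,|Δy|) over the edges gives the boundary count: gcd(35,35) + gcd(24,14) + gcd(15,25) + gcd(76,50) + gcd(49,10) + gcd(17,34) = 35+2+5+2+1+17 = 62.
Pick's theorem gives I = A − B/2 + 1 = 1894 − 62/2 + 1 = 1864.

1864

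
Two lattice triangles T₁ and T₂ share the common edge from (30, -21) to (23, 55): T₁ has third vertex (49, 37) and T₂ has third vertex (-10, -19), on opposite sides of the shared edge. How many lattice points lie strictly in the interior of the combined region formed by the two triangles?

2436

The union is the simple quadrilateral with vertices (30, -21), (49, 37), (23, 55), (-10, -19) in order.
By the shoelace formula, twice the signed area is |(30·37 − 49·(-21)) + (49·55 − 23·37) + (23·(-19) − (-10)·55) + ((-10)·(-21) − 30·(-19))| = 4876, so the area is 2438.
Along each edge there are gcd(|Δx|,|Δy|)+1 lattice points, so counting each shared vertex once the boundary has gcd(19,58) + gcd(26,18) + gcd(33,74) + gcd(40,2) = 1+2+1+2 = 6.
By Pick's theorem I = A − B/2 + 1 = 2438 − 6/2 + 1 = 2436.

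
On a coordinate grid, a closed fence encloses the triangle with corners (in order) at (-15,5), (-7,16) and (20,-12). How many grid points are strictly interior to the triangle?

The shoelace formula gives twice the area as |[(-15)·16 − (-7)·5] + [(-7)·(-12) − 20·16] + [20·5 − (-15)·(-12)]| = 521, so the area is 260.5.
Along each edge there are gcd(|Δx|,|Δy|)+1 lattice points, so counting each shared vertex once the boundary has gcd(8,11) + gcd(27,28) + gcd(35,17) = 1+1+1 = 3.
By Pick's theorem A = I + B/2 − 1, so I = 260.5 − 3/2 + 1 = 260.

260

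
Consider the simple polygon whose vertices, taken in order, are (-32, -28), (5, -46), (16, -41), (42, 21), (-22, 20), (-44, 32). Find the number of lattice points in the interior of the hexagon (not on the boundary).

3959

By the shoelace formula, twice the signed area is |[(-32)·(-46) − 5·(-28)] + [5·(-41) − 16·(-46)] + [16·21 − 42·(-41)] + [42·20 − (-22)·21] + [(-22)·32 − (-44)·20] + [(-44)·(-28) − (-32)·32]| = 7935, so the area is 3967.5.
The number of boundary lattice points is Σ gcd(|Δx|,|Δy|) = gcd(37,18) + gcd(11,5) + gcd(26,62) + gcd(64,1) + gcd(22,12) + gcd(12,60) = 1+1+2+1+2+12 = 19.
Pick's theorem gives I = A − B/2 + 1 = 3967.5 − 19/2 + 1 = 3959.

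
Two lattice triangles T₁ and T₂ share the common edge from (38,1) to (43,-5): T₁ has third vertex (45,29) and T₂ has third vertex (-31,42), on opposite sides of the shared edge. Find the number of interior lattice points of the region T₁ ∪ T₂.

The union is the simple quadrilateral with vertices (38,1), (45,29), (43,-5), (-31,42) in order.
Using the shoelace formula, 2A = |(38·29 − 45·1) + (45·(-5) − 43·29) + (43·42 − (-31)·(-5)) + ((-31)·1 − 38·42)| = 391, so the area is 391/2.
Along each edge there are gcd(|Δx|,|Δy|)+1 lattice points, so counting each shared vertex once the boundary has gcd(7,28) + gcd(2,34) + gcd(74,47) + gcd(69,41) = 7+2+1+1 = 11.
By Pick's theorem I = A − B/2 + 1 = 391/2 − 11/2 + 1 = 191.

191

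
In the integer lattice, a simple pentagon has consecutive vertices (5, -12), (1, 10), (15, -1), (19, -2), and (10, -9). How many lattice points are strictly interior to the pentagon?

The shoelace formula gives twice the area as |(5·10 − 1·(-12)) + (1·(-1) − 15·10) + (15·(-2) − 19·(-1)) + (19·(-9) − 10·(-2)) + (10·(-12) − 5·(-9))| = 326, so the area is 163.
Along each edge there are gcd(|Δx|,|Δy|)+1 lattice points, so counting each shared vertex once the boundary has gcd(4,22) + gcd(14,11) + gcd(4,1) + gcd(9,7) + gcd(5,3) = 2+1+1+1+1 = 6.
Pick's theorem gives I = A − B/2 + 1 = 163 − 6/2 + 1 = 161.

161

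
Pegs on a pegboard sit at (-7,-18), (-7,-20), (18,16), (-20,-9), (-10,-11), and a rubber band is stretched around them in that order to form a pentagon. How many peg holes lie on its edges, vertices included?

7

The number of boundary lattice points is Σ gcd(|Δx|,|Δy|) = gcd(0,2) + gcd(25,36) + gcd(38,25) + gcd(10,2) + gcd(3,7) = 2+1+1+2+1 = 7.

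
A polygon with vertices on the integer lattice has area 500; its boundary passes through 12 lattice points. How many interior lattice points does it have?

495

From Pick's theorem, I = A − B/2 + 1 = 500 − 12/2 + 1 = 495.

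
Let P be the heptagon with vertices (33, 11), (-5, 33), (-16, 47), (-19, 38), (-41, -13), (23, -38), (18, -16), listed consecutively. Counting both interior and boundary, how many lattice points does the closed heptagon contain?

The shoelace formula gives twice the area as |[33·33 − (-5)·11] + [(-5)·47 − (-16)·33] + [(-16)·38 − (-19)·47] + [(-19)·(-13) − (-41)·38] + [(-41)·(-38) − 23·(-13)] + [23·(-16) − 18·(-38)] + [18·11 − 33·(-16)]| = 6426, so the area is 3213.
Summing gcd(|Δx|,|Δy|) over the edges gives the boundary count: gcd(38,22) + gcd(11,14) + gcd(3,9) + gcd(22,51) + gcd(64,25) + gcd(5,22) + gcd(15,27) = 2+1+3+1+1+1+3 = 12.
Pick's theorem gives I = A − B/2 + 1 = 3213 − 12/2 + 1 = 3208, so the closed region contains I + B = 3208 + 12 = 3220 lattice points.

3220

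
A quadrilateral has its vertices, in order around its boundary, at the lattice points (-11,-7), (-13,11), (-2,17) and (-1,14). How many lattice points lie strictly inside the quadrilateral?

129

The shoelace formula gives twice the area as |((-11)·11 − (-13)·(-7)) + ((-13)·17 − (-2)·11) + ((-2)·14 − (-1)·17) + ((-1)·(-7) − (-11)·14)| = 261, so the area is 130.5.
The number of boundary lattice points is Σ gcd(|Δx|,|Δy|) = gcd(2,18) + gcd(11,6) + gcd(1,3) + gcd(10,21) = 2+1+1+1 = 5.
Pick's theorem gives I = A − B/2 + 1 = 130.5 − 5/2 + 1 = 129.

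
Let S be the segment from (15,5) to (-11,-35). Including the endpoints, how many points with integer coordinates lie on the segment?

3

The number of lattice points on a segment between lattice points is gcd(|Δx|,|Δy|) + 1 = gcd(26,40) + 1 = 2 + 1 = 3.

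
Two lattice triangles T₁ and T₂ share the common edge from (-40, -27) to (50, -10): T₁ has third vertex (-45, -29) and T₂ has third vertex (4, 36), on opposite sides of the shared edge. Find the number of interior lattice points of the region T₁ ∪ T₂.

2476

The union is the simple quadrilateral with vertices (-40, -27), (-45, -29), (50, -10), (4, 36) in order.
The shoelace formula gives twice the area as |[(-40)·(-29) − (-45)·(-27)] + [(-45)·(-10) − 50·(-29)] + [50·36 − 4·(-10)] + [4·(-27) − (-40)·36]| = 5017, so the area is 5017/2.
The number of boundary lattice points is Σ gcd(|Δx|,|Δy|) = gcd(5,2) + gcd(95,19) + gcd(46,46) + gcd(44,63) = 1+19+46+1 = 67.
By Pick's theorem I = A − B/2 + 1 = 5017/2 − 67/2 + 1 = 2476.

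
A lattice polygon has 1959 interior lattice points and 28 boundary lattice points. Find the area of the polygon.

1972

By Pick's theorem, A = I + B/2 − 1 = 1959 + 28/2 − 1 = 1972.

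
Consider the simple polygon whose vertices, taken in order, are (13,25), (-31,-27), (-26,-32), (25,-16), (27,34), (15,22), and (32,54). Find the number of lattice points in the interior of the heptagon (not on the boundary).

Using the shoelace formula, 2A = |[13·(-27) − (-31)·25] + [(-31)·(-32) − (-26)·(-27)] + [(-26)·(-16) − 25·(-32)] + [25·34 − 27·(-16)] + [27·22 − 15·34] + [15·54 − 32·22] + [32·25 − 13·54]| = 3500, so the area is 1750.
Along each edge there are gcd(|Δx|,|Δy|)+1 lattice points, so counting each shared vertex once the boundary has gcd(44,52) + gcd(5,5) + gcd(51,16) + gcd(2,50) + gcd(12,12) + gcd(17,32) + gcd(19,29) = 4+5+1+2+12+1+1 = 26.
By Pick's theorem A = I + B/2 − 1, so I = 1750 − 26/2 + 1 = 1738.

1738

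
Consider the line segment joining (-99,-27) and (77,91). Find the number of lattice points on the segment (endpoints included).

3

The number of lattice points on a segment between lattice points is gcd(|Δx|,|Δy|) + 1 = gcd(176,118) + 1 = 2 + 1 = 3.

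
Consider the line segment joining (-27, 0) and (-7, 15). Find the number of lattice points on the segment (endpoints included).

The number of lattice points on a segment between lattice points is gcd(|Δx|,|Δy|) + 1 = gcd(20,15) + 1 = 5 + 1 = 6.

6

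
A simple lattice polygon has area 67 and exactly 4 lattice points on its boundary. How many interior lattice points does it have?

Pick's theorem A = I + B/2 − 1 rearranges to I = A − B/2 + 1 = 67 − 4/2 + 1 = 66.

66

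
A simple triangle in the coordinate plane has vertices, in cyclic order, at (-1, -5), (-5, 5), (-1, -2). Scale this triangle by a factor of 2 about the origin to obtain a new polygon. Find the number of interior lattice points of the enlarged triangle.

19

The shoelace formula gives twice the area as |[(-1)·5 − (-5)·(-5)] + [(-5)·(-2) − (-1)·5] + [(-1)·(-5) − (-1)·(-2)]| = 12, so the area is 6.
Along each edge there are gcd(|Δx|,|Δy|)+1 lattice points, so counting each shared vertex once the boundary has gcd(4,10) + gcd(4,7) + gcd(0,3) = 2+1+3 = 6.
Scaling by 2 multiplies the area by 2² = 4 (so the new area is 24) and multiplies the boundary lattice-point count by 2, giving 12.
By Pick's theorem, the interior count of the dilated polygon is 24 − 12/2 + 1 = 19.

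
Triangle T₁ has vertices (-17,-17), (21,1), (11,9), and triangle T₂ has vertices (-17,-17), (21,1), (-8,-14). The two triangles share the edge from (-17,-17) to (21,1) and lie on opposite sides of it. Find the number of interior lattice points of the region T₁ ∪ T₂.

The union is the simple quadrilateral with vertices (-17,-17), (11,9), (21,1), (-8,-14) in order.
By the shoelace formula, twice the signed area is |[(-17)·9 − 11·(-17)] + [11·1 − 21·9] + [21·(-14) − (-8)·1] + [(-8)·(-17) − (-17)·(-14)]| = 532, so the area is 266.
Summing gcd(|Δx|,|Δy|) over the edges gives the boundary count: gcd(28,26) + gcd(10,8) + gcd(29,15) + gcd(9,3) = 2+2+1+3 = 8.
By Pick's theorem I = A − B/2 + 1 = 266 − 8/2 + 1 = 263.

263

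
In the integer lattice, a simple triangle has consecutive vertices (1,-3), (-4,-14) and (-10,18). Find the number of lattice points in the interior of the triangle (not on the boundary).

112

By the shoelace formula, twice the signed area is |(1·(-14) − (-4)·(-3)) + ((-4)·18 − (-10)·(-14)) + ((-10)·(-3) − 1·18)| = 226, so the area is 113.
The number of boundary lattice points is Σ gcd(|Δx|,|Δy|) = gcd(5,11) + gcd(6,32) + gcd(11,21) = 1+2+1 = 4.
By Pick's theorem A = I + B/2 − 1, so I = 113 − 4/2 + 1 = 112.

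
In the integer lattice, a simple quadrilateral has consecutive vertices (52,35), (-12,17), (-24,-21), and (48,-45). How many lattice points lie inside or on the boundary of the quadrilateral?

4053

Using the shoelace formula, 2A = |(52·17 − (-12)·35) + ((-12)·(-21) − (-24)·17) + ((-24)·(-45) − 48·(-21)) + (48·35 − 52·(-45))| = 8072, so the area is 4036.
Along each edge there are gcd(|Δx|,|Δy|)+1 lattice points, so counting each shared vertex once the boundary has gcd(64,18) + gcd(12,38) + gcd(72,24) + gcd(4,80) = 2+2+24+4 = 32.
Pick's theorem gives I = A − B/2 + 1 = 4036 − 32/2 + 1 = 4021, so the closed region contains I + B = 4021 + 32 = 4053 lattice points.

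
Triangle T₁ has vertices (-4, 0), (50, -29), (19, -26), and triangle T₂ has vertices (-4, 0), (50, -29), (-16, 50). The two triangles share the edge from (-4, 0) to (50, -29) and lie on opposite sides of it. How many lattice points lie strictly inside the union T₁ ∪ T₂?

1543

The union is the simple quadrilateral with vertices (-4, 0), (19, -26), (50, -29), (-16, 50) in order.
The shoelace formula gives twice the area as |[(-4)·(-26) − 19·0] + [19·(-29) − 50·(-26)] + [50·50 − (-16)·(-29)] + [(-16)·0 − (-4)·50]| = 3089, so the area is 3089/2.
The number of boundary lattice points is Σ gcd(|Δx|,|Δy|) = gcd(23,26) + gcd(31,3) + gcd(66,79) + gcd(12,50) = 1+1+1+2 = 5.
By Pick's theorem I = A − B/2 + 1 = 3089/2 − 5/2 + 1 = 1543.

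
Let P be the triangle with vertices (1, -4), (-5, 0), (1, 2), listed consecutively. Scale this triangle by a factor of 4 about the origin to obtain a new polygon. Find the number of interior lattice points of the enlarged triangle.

269

The shoelace formula gives twice the area as |(1·0 − (-5)·(-4)) + ((-5)·2 − 1·0) + (1·(-4) − 1·2)| = 36, so the area is 18.
Summing gcd(|Δx|,|Δy|) over the edges gives the boundary count: gcd(6,4) + gcd(6,2) + gcd(0,6) = 2+2+6 = 10.
Scaling by 4 multiplies the area by 4² = 16 (so the new area is 288) and multiplies the boundary lattice-point count by 4, giving 40.
By Pick's theorem, the interior count of the dilated polygon is 288 − 40/2 + 1 = 269.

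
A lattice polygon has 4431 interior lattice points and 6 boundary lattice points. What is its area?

4433

By Pick's theorem, A = I + B/2 − 1 = 4431 + 6/2 − 1 = 4433.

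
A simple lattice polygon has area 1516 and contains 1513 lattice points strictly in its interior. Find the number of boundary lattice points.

Pick's theorem gives A = I + B/2 − 1, so B = 2(A − I + 1) = 2(1516 − 1513 + 1) = 8.

8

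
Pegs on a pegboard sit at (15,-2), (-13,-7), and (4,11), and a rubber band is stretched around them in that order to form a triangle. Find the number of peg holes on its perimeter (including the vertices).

Along each edge there are gcd(|Δx|,|Δy|)+1 lattice points, so counting each shared vertex once the boundary has gcd(28,5) + gcd(17,18) + gcd(11,13) = 1+1+1 = 3.

3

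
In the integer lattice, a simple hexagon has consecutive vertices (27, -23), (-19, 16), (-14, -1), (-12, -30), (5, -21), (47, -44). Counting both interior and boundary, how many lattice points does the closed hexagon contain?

By the shoelace formula, twice the signed area is |(27·16 − (-19)·(-23)) + ((-19)·(-1) − (-14)·16) + ((-14)·(-30) − (-12)·(-1)) + ((-12)·(-21) − 5·(-30)) + (5·(-44) − 47·(-21)) + (47·(-23) − 27·(-44))| = 1922, so the area is 961.
Along each edge there are gcd(|Δx|,|Δy|)+1 lattice points, so counting each shared vertex once the boundary has gcd(46,39) + gcd(5,17) + gcd(2,29) + gcd(17,9) + gcd(42,23) + gcd(20,21) = 1+1+1+1+1+1 = 6.
Pick's theorem gives I = A − B/2 + 1 = 961 − 6/2 + 1 = 959, so the closed region contains I + B = 959 + 6 = 965 lattice points.

965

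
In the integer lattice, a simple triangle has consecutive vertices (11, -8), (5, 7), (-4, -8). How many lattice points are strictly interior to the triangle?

Using the shoelace formula, 2A = |[11·7 − 5·(-8)] + [5·(-8) − (-4)·7] + [(-4)·(-8) − 11·(-8)]| = 225, so the area is 225/2.
The number of boundary lattice points is Σ gcd(|Δx|,|Δy|) = gcd(6,15) + gcd(9,15) + gcd(15,0) = 3+3+15 = 21.
Pick's theorem gives I = A − B/2 + 1 = 225/2 − 21/2 + 1 = 103.

103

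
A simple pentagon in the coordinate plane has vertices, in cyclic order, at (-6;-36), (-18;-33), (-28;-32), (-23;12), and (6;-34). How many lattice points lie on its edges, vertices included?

Along each edge there are gcd(|Δx|,|Δy|)+1 lattice points, so counting each shared vertex once the boundary has gcd(12,3) + gcd(10,1) + gcd(5,44) + gcd(29,46) + gcd(12,2) = 3+1+1+1+2 = 8.

8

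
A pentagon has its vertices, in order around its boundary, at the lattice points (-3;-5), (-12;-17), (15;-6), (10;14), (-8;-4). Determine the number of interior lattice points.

Using the shoelace formula, 2A = |((-3)·(-17) − (-12)·(-5)) + ((-12)·(-6) − 15·(-17)) + (15·14 − 10·(-6)) + (10·(-4) − (-8)·14) + ((-8)·(-5) − (-3)·(-4))| = 688, so the area is 344.
Along each edge there are gcd(|Δx|,|Δy|)+1 lattice points, so counting each shared vertex once the boundary has gcd(9,12) + gcd(27,11) + gcd(5,20) + gcd(18,18) + gcd(5,1) = 3+1+5+18+1 = 28.
By Pick's theorem A = I + B/2 − 1, so I = 344 − 28/2 + 1 = 331.

331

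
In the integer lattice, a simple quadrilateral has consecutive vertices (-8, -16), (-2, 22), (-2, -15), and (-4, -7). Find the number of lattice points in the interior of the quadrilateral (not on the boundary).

Using the shoelace formula, 2A = |((-8)·22 − (-2)·(-16)) + ((-2)·(-15) − (-2)·22) + ((-2)·(-7) − (-4)·(-15)) + ((-4)·(-16) − (-8)·(-7))| = 172, so the area is 86.
Along each edge there are gcd(|Δx|,|Δy|)+1 lattice points, so counting each shared vertex once the boundary has gcd(6,38) + gcd(0,37) + gcd(2,8) + gcd(4,9) = 2+37+2+1 = 42.
By Pick's theorem A = I + B/2 − 1, so I = 86 − 42/2 + 1 = 66.

66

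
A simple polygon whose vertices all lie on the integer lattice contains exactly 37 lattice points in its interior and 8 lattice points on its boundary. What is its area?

By Pick's theorem, A = I + B/2 − 1 = 37 + 8/2 − 1 = 40.

40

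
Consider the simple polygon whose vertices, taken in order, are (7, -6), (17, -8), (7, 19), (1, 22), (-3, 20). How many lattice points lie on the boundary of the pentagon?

10

Summing gcd(|Δx|,|Δy|) over the edges gives the boundary count: gcd(10,2) + gcd(10,27) + gcd(6,3) + gcd(4,2) + gcd(10,26) = 2+1+3+2+2 = 10.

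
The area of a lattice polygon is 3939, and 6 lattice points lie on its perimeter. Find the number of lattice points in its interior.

From Pick's theorem, I = A − B/2 + 1 = 3939 − 6/2 + 1 = 3937.

3937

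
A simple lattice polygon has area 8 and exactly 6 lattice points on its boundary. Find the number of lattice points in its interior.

Pick's theorem A = I + B/2 − 1 rearranges to I = A − B/2 + 1 = 8 − 6/2 + 1 = 6.

6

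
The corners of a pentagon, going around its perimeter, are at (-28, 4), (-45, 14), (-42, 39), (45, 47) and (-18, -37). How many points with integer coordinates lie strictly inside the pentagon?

Using the shoelace formula, 2A = |((-28)·14 − (-45)·4) + ((-45)·39 − (-42)·14) + ((-42)·47 − 45·39) + (45·(-37) − (-18)·47) + ((-18)·4 − (-28)·(-37))| = 7035, so the area is 3517.5.
Along each edge there are gcd(|Δx|,|Δy|)+1 lattice points, so counting each shared vertex once the boundary has gcd(17,10) + gcd(3,25) + gcd(87,8) + gcd(63,84) + gcd(10,41) = 1+1+1+21+1 = 25.
Pick's theorem gives I = A − B/2 + 1 = 3517.5 − 25/2 + 1 = 3506.

3506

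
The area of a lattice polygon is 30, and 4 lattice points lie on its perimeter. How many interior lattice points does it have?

29

Pick's theorem A = I + B/2 − 1 rearranges to I = A − B/2 + 1 = 30 − 4/2 + 1 = 29.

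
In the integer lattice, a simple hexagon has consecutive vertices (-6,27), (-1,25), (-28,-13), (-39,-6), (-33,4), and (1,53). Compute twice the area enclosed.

1511

Using the shoelace formula, 2A = |[(-6)·25 − (-1)·27] + [(-1)·(-13) − (-28)·25] + [(-28)·(-6) − (-39)·(-13)] + [(-39)·4 − (-33)·(-6)] + [(-33)·53 − 1·4] + [1·27 − (-6)·53]| = 1511, so the area is 1511/2.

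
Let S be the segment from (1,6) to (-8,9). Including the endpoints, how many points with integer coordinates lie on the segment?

4

The number of lattice points on a segment between lattice points is gcd(|Δx|,|Δy|) + 1 = gcd(9,3) + 1 = 3 + 1 = 4.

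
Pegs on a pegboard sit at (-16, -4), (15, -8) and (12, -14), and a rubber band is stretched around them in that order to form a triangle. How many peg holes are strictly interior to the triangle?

By the shoelace formula, twice the signed area is |[(-16)·(-8) − 15·(-4)] + [15·(-14) − 12·(-8)] + [12·(-4) − (-16)·(-14)]| = 198, so the area is 99.
Summing gcd(|Δx|,|Δy|) over the edges gives the boundary count: gcd(31,4) + gcd(3,6) + gcd(28,10) = 1+3+2 = 6.
By Pick's theorem A = I + B/2 − 1, so I = 99 − 6/2 + 1 = 97.

97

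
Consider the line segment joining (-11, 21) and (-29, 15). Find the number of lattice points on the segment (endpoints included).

7

The number of lattice points on a segment between lattice points is gcd(|Δx|,|Δy|) + 1 = gcd(18,6) + 1 = 6 + 1 = 7.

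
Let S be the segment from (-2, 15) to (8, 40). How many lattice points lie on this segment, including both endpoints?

The number of lattice points on a segment between lattice points is gcd(|Δx|,|Δy|) + 1 = gcd(10,25) + 1 = 5 + 1 = 6.

6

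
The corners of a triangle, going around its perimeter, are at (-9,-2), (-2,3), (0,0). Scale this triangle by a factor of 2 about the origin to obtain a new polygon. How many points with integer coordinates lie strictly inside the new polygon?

Using the shoelace formula, 2A = |((-9)·3 − (-2)·(-2)) + ((-2)·0 − 0·3) + (0·(-2) − (-9)·0)| = 31, so the area is 31/2.
Along each edge there are gcd(|Δx|,|Δy|)+1 lattice points, so counting each shared vertex once the boundary has gcd(7,5) + gcd(2,3) + gcd(9,2) = 1+1+1 = 3.
Scaling by 2 multiplies the area by 2² = 4 (so the new area is 62) and multiplies the boundary lattice-point count by 2, giving 6.
By Pick's theorem, the interior count of the dilated polygon is 62 − 6/2 + 1 = 60.

60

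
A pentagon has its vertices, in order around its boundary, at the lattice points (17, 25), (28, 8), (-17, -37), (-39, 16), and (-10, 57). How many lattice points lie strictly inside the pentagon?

3207

Using the shoelace formula, 2A = |(17·8 − 28·25) + (28·(-37) − (-17)·8) + ((-17)·16 − (-39)·(-37)) + ((-39)·57 − (-10)·16) + ((-10)·25 − 17·57)| = 6461, so the area is 6461/2.
Along each edge there are gcd(|Δx|,|Δy|)+1 lattice points, so counting each shared vertex once the boundary has gcd(11,17) + gcd(45,45) + gcd(22,53) + gcd(29,41) + gcd(27,32) = 1+45+1+1+1 = 49.
Pick's theorem gives I = A − B/2 + 1 = 6461/2 − 49/2 + 1 = 3207.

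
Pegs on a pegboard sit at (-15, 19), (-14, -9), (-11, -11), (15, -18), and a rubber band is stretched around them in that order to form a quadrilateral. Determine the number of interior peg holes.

The shoelace formula gives twice the area as |[(-15)·(-9) − (-14)·19] + [(-14)·(-11) − (-11)·(-9)] + [(-11)·(-18) − 15·(-11)] + [15·19 − (-15)·(-18)]| = 834, so the area is 417.
The number of boundary lattice points is Σ gcd(|Δx|,|Δy|) = gcd(1,28) + gcd(3,2) + gcd(26,7) + gcd(30,37) = 1+1+1+1 = 4.
Pick's theorem gives I = A − B/2 + 1 = 417 − 4/2 + 1 = 416.

416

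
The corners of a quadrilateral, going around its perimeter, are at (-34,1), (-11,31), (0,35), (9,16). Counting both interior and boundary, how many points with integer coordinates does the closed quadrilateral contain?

598

Using the shoelace formula, 2A = |((-34)·31 − (-11)·1) + ((-11)·35 − 0·31) + (0·16 − 9·35) + (9·1 − (-34)·16)| = 1190, so the area is 595.
Along each edge there are gcd(|Δx|,|Δy|)+1 lattice points, so counting each shared vertex once the boundary has gcd(23,30) + gcd(11,4) + gcd(9,19) + gcd(43,15) = 1+1+1+1 = 4.
Pick's theorem gives I = A − B/2 + 1 = 595 − 4/2 + 1 = 594, so the closed region contains I + B = 594 + 4 = 598 lattice points.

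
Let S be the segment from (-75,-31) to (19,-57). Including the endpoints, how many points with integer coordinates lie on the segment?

The number of lattice points on a segment between lattice points is gcd(|Δx|,|Δy|) + 1 = gcd(94,26) + 1 = 2 + 1 = 3.

3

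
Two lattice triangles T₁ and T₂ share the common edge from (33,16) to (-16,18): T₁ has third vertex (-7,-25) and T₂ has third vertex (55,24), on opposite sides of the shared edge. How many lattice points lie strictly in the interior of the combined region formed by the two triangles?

1261

The union is the simple quadrilateral with vertices (33,16), (-7,-25), (-16,18), (55,24) in order.
Using the shoelace formula, 2A = |[33·(-25) − (-7)·16] + [(-7)·18 − (-16)·(-25)] + [(-16)·24 − 55·18] + [55·16 − 33·24]| = 2525, so the area is 1262.5.
Along each edge there are gcd(|Δx|,|Δy|)+1 lattice points, so counting each shared vertex once the boundary has gcd(40,41) + gcd(9,43) + gcd(71,6) + gcd(22,8) = 1+1+1+2 = 5.
By Pick's theorem I = A − B/2 + 1 = 1262.5 − 5/2 + 1 = 1261.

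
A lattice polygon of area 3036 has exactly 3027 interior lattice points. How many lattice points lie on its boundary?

Pick's theorem gives A = I + B/2 − 1, so B = 2(A − I + 1) = 2(3036 − 3027 + 1) = 20.

20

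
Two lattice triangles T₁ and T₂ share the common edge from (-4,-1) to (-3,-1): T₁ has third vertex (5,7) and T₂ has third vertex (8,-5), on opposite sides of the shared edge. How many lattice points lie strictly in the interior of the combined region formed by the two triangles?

The union is the simple quadrilateral with vertices (-4,-1), (5,7), (-3,-1), (8,-5) in order.
Using the shoelace formula, 2A = |[(-4)·7 − 5·(-1)] + [5·(-1) − (-3)·7] + [(-3)·(-5) − 8·(-1)] + [8·(-1) − (-4)·(-5)]| = 12, so the area is 6.
Summing gcd(|Δx|,|Δy|) over the edges gives the boundary count: gcd(9,8) + gcd(8,8) + gcd(11,4) + gcd(12,4) = 1+8+1+4 = 14.
By Pick's theorem I = A − B/2 + 1 = 6 − 14/2 + 1 = 0.

0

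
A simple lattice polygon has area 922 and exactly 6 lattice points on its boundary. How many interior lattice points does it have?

From Pick's theorem, I = A − B/2 + 1 = 922 − 6/2 + 1 = 920.

920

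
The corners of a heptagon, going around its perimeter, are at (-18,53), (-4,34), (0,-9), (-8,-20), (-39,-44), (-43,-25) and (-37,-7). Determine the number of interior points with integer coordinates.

2241

The shoelace formula gives twice the area as |((-18)·34 − (-4)·53) + ((-4)·(-9) − 0·34) + (0·(-20) − (-8)·(-9)) + ((-8)·(-44) − (-39)·(-20)) + ((-39)·(-25) − (-43)·(-44)) + ((-43)·(-7) − (-37)·(-25)) + ((-37)·53 − (-18)·(-7))| = 4492, so the area is 2246.
Summing gcd(|Δx|,|Δy|) over the edges gives the boundary count: gcd(14,19) + gcd(4,43) + gcd(8,11) + gcd(31,24) + gcd(4,19) + gcd(6,18) + gcd(19,60) = 1+1+1+1+1+6+1 = 12.
By Pick's theorem A = I + B/2 − 1, so I = 2246 − 12/2 + 1 = 2241.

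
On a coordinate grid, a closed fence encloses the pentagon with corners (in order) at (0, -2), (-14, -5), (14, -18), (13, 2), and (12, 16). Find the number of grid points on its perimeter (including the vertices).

10

Summing gcd(|Δx|,|Δy|) over the edges gives the boundary count: gcd(14,3) + gcd(28,13) + gcd(1,20) + gcd(1,14) + gcd(12,18) = 1+1+1+1+6 = 10.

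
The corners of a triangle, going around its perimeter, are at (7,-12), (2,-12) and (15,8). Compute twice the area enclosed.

The shoelace formula gives twice the area as |[7·(-12) − 2·(-12)] + [2·8 − 15·(-12)] + [15·(-12) − 7·8]| = 100, so the area is 50.

100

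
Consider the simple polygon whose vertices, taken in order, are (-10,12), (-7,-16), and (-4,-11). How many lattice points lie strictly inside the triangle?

Using the shoelace formula, 2A = |((-10)·(-16) − (-7)·12) + ((-7)·(-11) − (-4)·(-16)) + ((-4)·12 − (-10)·(-11))| = 99, so the area is 99/2.
Along each edge there are gcd(|Δx|,|Δy|)+1 lattice points, so counting each shared vertex once the boundary has gcd(3,28) + gcd(3,5) + gcd(6,23) = 1+1+1 = 3.
Pick's theorem gives I = A − B/2 + 1 = 99/2 − 3/2 + 1 = 49.

49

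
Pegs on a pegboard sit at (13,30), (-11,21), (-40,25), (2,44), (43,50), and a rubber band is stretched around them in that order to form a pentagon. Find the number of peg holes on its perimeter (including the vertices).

Summing gcd(|Δx|,|Δy|) over the edges gives the boundary count: gcd(24,9) + gcd(29,4) + gcd(42,19) + gcd(41,6) + gcd(30,20) = 3+1+1+1+10 = 16.

16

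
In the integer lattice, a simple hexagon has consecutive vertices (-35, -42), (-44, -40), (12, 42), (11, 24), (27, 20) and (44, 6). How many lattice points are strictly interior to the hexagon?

2383

Using the shoelace formula, 2A = |[(-35)·(-40) − (-44)·(-42)] + [(-44)·42 − 12·(-40)] + [12·24 − 11·42] + [11·20 − 27·24] + [27·6 − 44·20] + [44·(-42) − (-35)·6]| = 4774, so the area is 2387.
Along each edge there are gcd(|Δx|,|Δy|)+1 lattice points, so counting each shared vertex once the boundary has gcd(9,2) + gcd(56,82) + gcd(1,18) + gcd(16,4) + gcd(17,14) + gcd(79,48) = 1+2+1+4+1+1 = 10.
Pick's theorem gives I = A − B/2 + 1 = 2387 − 10/2 + 1 = 2383.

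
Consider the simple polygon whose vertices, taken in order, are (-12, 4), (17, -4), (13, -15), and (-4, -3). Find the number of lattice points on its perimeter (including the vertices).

4

Along each edge there are gcd(|Δx|,|Δy|)+1 lattice points, so counting each shared vertex once the boundary has gcd(29,8) + gcd(4,11) + gcd(17,12) + gcd(8,7) = 1+1+1+1 = 4.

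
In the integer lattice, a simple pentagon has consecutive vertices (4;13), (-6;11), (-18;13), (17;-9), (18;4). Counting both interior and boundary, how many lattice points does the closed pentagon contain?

320

By the shoelace formula, twice the signed area is |(4·11 − (-6)·13) + ((-6)·13 − (-18)·11) + ((-18)·(-9) − 17·13) + (17·4 − 18·(-9)) + (18·13 − 4·4)| = 631, so the area is 631/2.
The number of boundary lattice points is Σ gcd(|Δx|,|Δy|) = gcd(10,2) + gcd(12,2) + gcd(35,22) + gcd(1,13) + gcd(14,9) = 2+2+1+1+1 = 7.
Pick's theorem gives I = A − B/2 + 1 = 631/2 − 7/2 + 1 = 313, so the closed region contains I + B = 313 + 7 = 320 lattice points.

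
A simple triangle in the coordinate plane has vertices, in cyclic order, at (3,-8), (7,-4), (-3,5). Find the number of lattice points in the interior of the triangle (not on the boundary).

36

By the shoelace formula, twice the signed area is |[3·(-4) − 7·(-8)] + [7·5 − (-3)·(-4)] + [(-3)·(-8) − 3·5]| = 76, so the area is 38.
Along each edge there are gcd(|Δx|,|Δy|)+1 lattice points, so counting each shared vertex once the boundary has gcd(4,4) + gcd(10,9) + gcd(6,13) = 4+1+1 = 6.
By Pick's theorem A = I + B/2 − 1, so I = 38 − 6/2 + 1 = 36.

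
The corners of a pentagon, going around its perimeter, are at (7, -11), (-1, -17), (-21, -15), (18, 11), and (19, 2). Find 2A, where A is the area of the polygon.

829

By the shoelace formula, twice the signed area is |[7·(-17) − (-1)·(-11)] + [(-1)·(-15) − (-21)·(-17)] + [(-21)·11 − 18·(-15)] + [18·2 − 19·11] + [19·(-11) − 7·2]| = 829, so the area is 414.5.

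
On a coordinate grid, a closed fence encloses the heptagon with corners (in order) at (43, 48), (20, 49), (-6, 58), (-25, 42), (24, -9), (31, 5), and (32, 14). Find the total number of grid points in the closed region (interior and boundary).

2319

Using the shoelace formula, 2A = |(43·49 − 20·48) + (20·58 − (-6)·49) + ((-6)·42 − (-25)·58) + ((-25)·(-9) − 24·42) + (24·5 − 31·(-9)) + (31·14 − 32·5) + (32·48 − 43·14)| = 4623, so the area is 2311.5.
Summing gcd(|Δx|,|Δy|) over the edges gives the boundary count: gcd(23,1) + gcd(26,9) + gcd(19,16) + gcd(49,51) + gcd(7,14) + gcd(1,9) + gcd(11,34) = 1+1+1+1+7+1+1 = 13.
Pick's theorem gives I = A − B/2 + 1 = 2311.5 − 13/2 + 1 = 2306, so the closed region contains I + B = 2306 + 13 = 2319 lattice points.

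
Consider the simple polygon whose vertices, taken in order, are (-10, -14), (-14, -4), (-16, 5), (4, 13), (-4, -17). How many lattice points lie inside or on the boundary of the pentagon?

331

Using the shoelace formula, 2A = |((-10)·(-4) − (-14)·(-14)) + ((-14)·5 − (-16)·(-4)) + ((-16)·13 − 4·5) + (4·(-17) − (-4)·13) + ((-4)·(-14) − (-10)·(-17))| = 648, so the area is 324.
Summing gcd(|Δx|,|Δy|) over the edges gives the boundary count: gcd(4,10) + gcd(2,9) + gcd(20,8) + gcd(8,30) + gcd(6,3) = 2+1+4+2+3 = 12.
Pick's theorem gives I = A − B/2 + 1 = 324 − 12/2 + 1 = 319, so the closed region contains I + B = 319 + 12 = 331 lattice points.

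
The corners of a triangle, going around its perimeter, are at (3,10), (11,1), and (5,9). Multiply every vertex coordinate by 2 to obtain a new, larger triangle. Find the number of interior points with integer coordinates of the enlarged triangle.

17

The shoelace formula gives twice the area as |[3·1 − 11·10] + [11·9 − 5·1] + [5·10 − 3·9]| = 10, so the area is 5.
The number of boundary lattice points is Σ gcd(|Δx|,|Δy|) = gcd(8,9) + gcd(6,8) + gcd(2,1) = 1+2+1 = 4.
Scaling by 2 multiplies the area by 2² = 4 (so the new area is 20) and multiplies the boundary lattice-point count by 2, giving 8.
By Pick's theorem, the interior count of the dilated polygon is 20 − 8/2 + 1 = 17.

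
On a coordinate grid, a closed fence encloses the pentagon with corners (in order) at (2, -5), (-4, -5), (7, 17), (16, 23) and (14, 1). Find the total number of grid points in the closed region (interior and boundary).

The shoelace formula gives twice the area as |(2·(-5) − (-4)·(-5)) + ((-4)·17 − 7·(-5)) + (7·23 − 16·17) + (16·1 − 14·23) + (14·(-5) − 2·1)| = 552, so the area is 276.
Summing gcd(|Δx|,|Δy|) over the edges gives the boundary count: gcd(6,0) + gcd(11,22) + gcd(9,6) + gcd(2,22) + gcd(12,6) = 6+11+3+2+6 = 28.
Pick's theorem gives I = A − B/2 + 1 = 276 − 28/2 + 1 = 263, so the closed region contains I + B = 263 + 28 = 291 lattice points.

291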